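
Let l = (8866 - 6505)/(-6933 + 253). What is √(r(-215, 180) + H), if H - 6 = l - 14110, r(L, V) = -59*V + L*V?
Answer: I*√707536717270/3340 ≈ 251.84*I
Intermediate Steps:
l = -2361/6680 (l = 2361/(-6680) = 2361*(-1/6680) = -2361/6680 ≈ -0.35344)
H = -94217081/6680 (H = 6 + (-2361/6680 - 14110) = 6 - 94257161/6680 = -94217081/6680 ≈ -14104.)
√(r(-215, 180) + H) = √(180*(-59 - 215) - 94217081/6680) = √(180*(-274) - 94217081/6680) = √(-49320 - 94217081/6680) = √(-423674681/6680) = I*√707536717270/3340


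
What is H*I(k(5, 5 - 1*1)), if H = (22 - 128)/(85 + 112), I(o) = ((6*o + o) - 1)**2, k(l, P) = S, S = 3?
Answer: -42400/197 ≈ -215.23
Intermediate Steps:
k(l, P) = 3
I(o) = (-1 + 7*o)**2 (I(o) = (7*o - 1)**2 = (-1 + 7*o)**2)
H = -106/197 ≈ -0.53807
H*I(k(5, 5 - 1*1)) = -106*(-1 + 7*3)**2/197 = -106*(-1 + 21)**2/197 = -106/197*20**2 = -106/197*400 = -42400/197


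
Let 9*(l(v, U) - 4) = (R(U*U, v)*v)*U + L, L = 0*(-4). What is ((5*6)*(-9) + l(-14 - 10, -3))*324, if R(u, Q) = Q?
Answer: -148392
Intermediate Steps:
L = 0
l(v, U) = 4 + U*v²/9 (l(v, U) = 4 + ((v*v)*U + 0)/9 = 4 + (v²*U + 0)/9 = 4 + (U*v² + 0)/9 = 4 + (U*v²)/9 = 4 + U*v²/9)
((5*6)*(-9) + l(-14 - 10, -3))*324 = ((5*6)*(-9) + (4 + (⅑)*(-3)*(-14 - 10)²))*324 = (30*(-9) + (4 + (⅑)*(-3)*(-24)²))*324 = (-270 + (4 + (⅑)*(-3)*576))*324 = (-270 + (4 - 192))*324 = (-270 - 188)*324 = -458*324 = -148392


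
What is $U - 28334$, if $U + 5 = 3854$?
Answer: $-24485$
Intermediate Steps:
$U = 3849$ ($U = -5 + 3854 = 3849$)
$U - 28334 = 3849 - 28334 = -24485$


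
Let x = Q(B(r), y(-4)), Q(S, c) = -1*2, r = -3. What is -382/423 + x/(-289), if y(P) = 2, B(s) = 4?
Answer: -109552/122247 ≈ -0.89615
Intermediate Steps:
Q(S, c) = -2
x = -2
-382/423 + x/(-289) = -382/423 - 2/(-289) = -382*1/423 - 2*(-1/289) = -382/423 + 2/289 = -109552/122247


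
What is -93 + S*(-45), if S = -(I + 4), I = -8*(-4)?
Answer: 1527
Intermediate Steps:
I = 32 (I = -2*(-16) = 32)
S = -36 (S = -(32 + 4) = -1*36 = -36)
-93 + S*(-45) = -93 - 36*(-45) = -93 + 1620 = 1527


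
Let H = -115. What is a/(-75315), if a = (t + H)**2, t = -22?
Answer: -18769/75315 ≈ -0.24921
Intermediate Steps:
a = 18769 (a = (-22 - 115)**2 = (-137)**2 = 18769)
a/(-75315) = 18769/(-75315) = 18769*(-1/75315) = -18769/75315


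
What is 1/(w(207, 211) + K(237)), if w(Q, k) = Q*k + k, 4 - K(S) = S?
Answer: 1/43655 ≈ 2.2907e-5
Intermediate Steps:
K(S) = 4 - S
w(Q, k) = k + Q*k
1/(w(207, 211) + K(237)) = 1/(211*(1 + 207) + (4 - 1*237)) = 1/(211*208 + (4 - 237)) = 1/(43888 - 233) = 1/43655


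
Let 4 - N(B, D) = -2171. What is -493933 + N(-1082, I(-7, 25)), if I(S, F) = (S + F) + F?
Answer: -491758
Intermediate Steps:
I(S, F) = S + 2*F (I(S, F) = (F + S) + F = S + 2*F)
N(B, D) = 2175 (N(B, D) = 4 - 1*(-2171) = 4 + 2171 = 2175)
-493933 + N(-1082, I(-7, 25)) = -493933 + 2175 = -491758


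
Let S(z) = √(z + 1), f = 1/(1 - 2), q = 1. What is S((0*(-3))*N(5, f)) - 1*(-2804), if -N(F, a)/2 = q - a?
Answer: 2805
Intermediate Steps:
f = -1 (f = 1/(-1) = -1)
N(F, a) = -2 + 2*a (N(F, a) = -2*(1 - a) = -2 + 2*a)
S(z) = √(1 + z)
S((0*(-3))*N(5, f)) - 1*(-2804) = √(1 + (0*(-3))*(-2 + 2*(-1))) - 1*(-2804) = √(1 + 0*(-2 - 2)) + 2804 = √(1 + 0*(-4)) + 2804 = √(1 + 0) + 2804 = √1 + 2804 = 1 + 2804 = 2805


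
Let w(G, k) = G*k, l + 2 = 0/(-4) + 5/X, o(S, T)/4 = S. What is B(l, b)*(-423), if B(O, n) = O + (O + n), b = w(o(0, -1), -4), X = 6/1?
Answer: 987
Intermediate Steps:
o(S, T) = 4*S
X = 6 (X = 6*1 = 6)
l = -7/6 (l = -2 + (0/(-4) + 5/6) = -2 + (0*(-¼) + 5*(⅙)) = -2 + (0 + ⅚) = -2 + ⅚ = -7/6 ≈ -1.1667)
b = 0 (b = (4*0)*(-4) = 0*(-4) = 0)
B(O, n) = n + 2*O
B(l, b)*(-423) = (0 + 2*(-7/6))*(-423) = (0 - 7/3)*(-423) = -7/3*(-423) = 987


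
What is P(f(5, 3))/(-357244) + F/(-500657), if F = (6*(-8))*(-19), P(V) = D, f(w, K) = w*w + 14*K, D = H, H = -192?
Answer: -57420096/44714177327 ≈ -0.0012842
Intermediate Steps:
D = -192
f(w, K) = w**2 + 14*K
P(V) = -192
F = 912 (F = -48*(-19) = 912)
P(f(5, 3))/(-357244) + F/(-500657) = -192/(-357244) + 912/(-500657) = -192*(-1/357244) + 912*(-1/500657) = 48/89311 - 912/500657 = -57420096/44714177327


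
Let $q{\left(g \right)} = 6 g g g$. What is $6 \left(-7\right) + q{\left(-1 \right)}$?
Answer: $-48$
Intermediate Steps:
$q{\left(g \right)} = 6 g^{3}$ ($q{\left(g \right)} = 6 g g^{2} = 6 g^{3}$)
$6 \left(-7\right) + q{\left(-1 \right)} = 6 \left(-7\right) + 6 \left(-1\right)^{3} = -42 + 6 \left(-1\right) = -42 - 6 = -48$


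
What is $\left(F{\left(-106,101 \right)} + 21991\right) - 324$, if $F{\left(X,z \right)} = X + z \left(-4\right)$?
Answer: $21157$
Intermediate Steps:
$F{\left(X,z \right)} = X - 4 z$
$\left(F{\left(-106,101 \right)} + 21991\right) - 324 = \left(\left(-106 - 404\right) + 21991\right) - 324 = \left(-510 + 21991\right) - 324 = 21481 - 324 = 21157$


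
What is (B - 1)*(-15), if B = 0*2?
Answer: 15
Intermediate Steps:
B = 0
(B - 1)*(-15) = (0 - 1)*(-15) = -1*(-15) = 15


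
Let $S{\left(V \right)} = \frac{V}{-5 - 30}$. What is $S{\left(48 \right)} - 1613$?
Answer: $- \frac{56503}{35} \approx -1614.4$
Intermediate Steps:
$S{\left(V \right)} = - \frac{V}{35}$ ($S{\left(V \right)} = \frac{V}{-5 - 30} = \frac{V}{-35} = V \left(- \frac{1}{35}\right) = - \frac{V}{35}$)
$S{\left(48 \right)} - 1613 = \left(- \frac{1}{35}\right) 48 - 1613 = - \frac{48}{35} - 1613 = - \frac{56503}{35}$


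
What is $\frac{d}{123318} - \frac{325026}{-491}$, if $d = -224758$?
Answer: $\frac{19985600045}{30274569} \approx 660.14$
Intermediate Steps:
$\frac{d}{123318} - \frac{325026}{-491} = - \frac{224758}{123318} - \frac{325026}{-491} = \left(-224758\right) \frac{1}{123318} - - \frac{325026}{491} = - \frac{112379}{61659} + \frac{325026}{491} = \frac{19985600045}{30274569}$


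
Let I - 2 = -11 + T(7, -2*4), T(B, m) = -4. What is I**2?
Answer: 169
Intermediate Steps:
I = -13 (I = 2 + (-11 - 4) = 2 - 15 = -13)
I**2 = (-13)**2 = 169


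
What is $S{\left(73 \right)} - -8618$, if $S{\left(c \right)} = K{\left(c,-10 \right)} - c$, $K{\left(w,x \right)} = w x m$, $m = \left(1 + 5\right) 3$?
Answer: $-4595$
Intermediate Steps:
$m = 18$ ($m = 6 \cdot 3 = 18$)
$K{\left(w,x \right)} = 18 w x$ ($K{\left(w,x \right)} = w x 18 = 18 w x$)
$S{\left(c \right)} = - 181 c$ ($S{\left(c \right)} = 18 c \left(-10\right) - c = - 180 c - c = - 181 c$)
$S{\left(73 \right)} - -8618 = \left(-181\right) 73 - -8618 = -13213 + 8618 = -4595$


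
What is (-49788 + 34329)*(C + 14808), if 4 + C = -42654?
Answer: 430533150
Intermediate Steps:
C = -42658 (C = -4 - 42654 = -42658)
(-49788 + 34329)*(C + 14808) = (-49788 + 34329)*(-42658 + 14808) = -15459*(-27850) = 430533150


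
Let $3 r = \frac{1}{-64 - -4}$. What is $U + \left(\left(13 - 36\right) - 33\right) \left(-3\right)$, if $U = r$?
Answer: $\frac{30239}{180} \approx 167.99$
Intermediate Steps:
$r = - \frac{1}{180}$ ($r = \frac{1}{3 \left(-64 - -4\right)} = \frac{1}{3 \left(-64 + \left(5 - 1\right)\right)} = \frac{1}{3 \left(-64 + 4\right)} = \frac{1}{3 \left(-60\right)} = \frac{1}{3} \left(- \frac{1}{60}\right) = - \frac{1}{180} \approx -0.0055556$)
$U = - \frac{1}{180} \approx -0.0055556$
$U + \left(\left(13 - 36\right) - 33\right) \left(-3\right) = - \frac{1}{180} + \left(\left(13 - 36\right) - 33\right) \left(-3\right) = - \frac{1}{180} + \left(-23 - 33\right) \left(-3\right) = - \frac{1}{180} - -168 = - \frac{1}{180} + 168 = \frac{30239}{180}$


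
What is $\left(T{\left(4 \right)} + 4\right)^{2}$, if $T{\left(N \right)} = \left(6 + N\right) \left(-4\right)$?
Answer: $1296$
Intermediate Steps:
$T{\left(N \right)} = -24 - 4 N$
$\left(T{\left(4 \right)} + 4\right)^{2} = \left(\left(-24 - 16\right) + 4\right)^{2} = \left(-40 + 4\right)^{2} = \left(-36\right)^{2} = 1296$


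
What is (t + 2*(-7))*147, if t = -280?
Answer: -43218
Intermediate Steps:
(t + 2*(-7))*147 = (-280 + 2*(-7))*147 = (-280 - 14)*147 = -294*147 = -43218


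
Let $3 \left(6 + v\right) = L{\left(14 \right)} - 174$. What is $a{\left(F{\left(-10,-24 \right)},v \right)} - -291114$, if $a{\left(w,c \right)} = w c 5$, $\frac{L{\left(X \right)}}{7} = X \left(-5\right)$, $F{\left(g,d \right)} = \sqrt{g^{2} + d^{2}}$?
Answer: $\frac{784682}{3} \approx 2.6156 \cdot 10^{5}$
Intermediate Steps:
$F{\left(g,d \right)} = \sqrt{d^{2} + g^{2}}$
$L{\left(X \right)} = - 35 X$ ($L{\left(X \right)} = 7 X \left(-5\right) = 7 \left(- 5 X\right) = - 35 X$)
$v = - \frac{682}{3}$ ($v = -6 + \frac{\left(-35\right) 14 - 174}{3} = -6 + \frac{-490 - 174}{3} = -6 + \frac{1}{3} \left(-664\right) = -6 - \frac{664}{3} = - \frac{682}{3} \approx -227.33$)
$a{\left(w,c \right)} = 5 c w$ ($a{\left(w,c \right)} = c w 5 = 5 c w$)
$a{\left(F{\left(-10,-24 \right)},v \right)} - -291114 = 5 \left(- \frac{682}{3}\right) \sqrt{\left(-24\right)^{2} + \left(-10\right)^{2}} - -291114 = 5 \left(- \frac{682}{3}\right) \sqrt{576 + 100} + 291114 = 5 \left(- \frac{682}{3}\right) \sqrt{676} + 291114 = 5 \left(- \frac{682}{3}\right) 26 + 291114 = - \frac{88660}{3} + 291114 = \frac{784682}{3}$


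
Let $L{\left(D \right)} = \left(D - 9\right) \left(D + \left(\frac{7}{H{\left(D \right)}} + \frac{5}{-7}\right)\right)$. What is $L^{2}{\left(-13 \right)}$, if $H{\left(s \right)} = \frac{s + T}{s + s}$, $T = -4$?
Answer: $\frac{62031376}{14161} \approx 4380.4$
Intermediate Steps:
$H{\left(s \right)} = \frac{-4 + s}{2 s}$ ($H{\left(s \right)} = \frac{s - 4}{s + s} = \frac{-4 + s}{2 s}$)
$L{\left(D \right)} = \left(-9 + D\right) \left(- \frac{5}{7} + D + \frac{14 D}{-4 + D}\right)$ ($L{\left(D \right)} = \left(D - 9\right) \left(D + \left(\frac{7}{\frac{1}{2} \frac{1}{D} \left(-4 + D\right)} + \frac{5}{-7}\right)\right) = \left(-9 + D\right) \left(D + \left(7 \frac{2 D}{-4 + D} + 5 \left(- \frac{1}{7}\right)\right)\right) = \left(-9 + D\right) \left(D + \left(\frac{14 D}{-4 + D} - \frac{5}{7}\right)\right) = \left(-9 + D\right) \left(D + \left(- \frac{5}{7} + \frac{14 D}{-4 + D}\right)\right) = \left(-9 + D\right) \left(- \frac{5}{7} + D + \frac{14 D}{-4 + D}\right)$)
$L^{2}{\left(-13 \right)} = \left(\frac{-180 - -7345 + 2 \left(-13\right)^{2} + 7 \left(-13\right)^{3}}{7 \left(-4 - 13\right)}\right)^{2} = \left(\frac{-180 + 7345 + 2 \cdot 169 + 7 \left(-2197\right)}{7 \left(-17\right)}\right)^{2} = \left(\frac{1}{7} \left(- \frac{1}{17}\right) \left(-180 + 7345 + 338 - 15379\right)\right)^{2} = \left(\frac{1}{7} \left(- \frac{1}{17}\right) \left(-7876\right)\right)^{2} = \left(\frac{7876}{119}\right)^{2} = \frac{62031376}{14161}$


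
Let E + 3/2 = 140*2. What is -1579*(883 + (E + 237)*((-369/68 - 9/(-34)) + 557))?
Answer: -61278405177/136 ≈ -4.5058e+8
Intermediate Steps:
E = 557/2 (E = -3/2 + 140*2 = -3/2 + 280 = 557/2 ≈ 278.50)
-1579*(883 + (E + 237)*((-369/68 - 9/(-34)) + 557)) = -1579*(883 + (557/2 + 237)*((-369/68 - 9/(-34)) + 557)) = -1579*(883 + 1031*((-369*1/68 - 9*(-1/34)) + 557)/2) = -1579*(883 + 1031*((-369/68 + 9/34) + 557)/2) = -1579*(883 + 1031*(-351/68 + 557)/2) = -1579*(883 + (1031/2)*(37525/68)) = -1579*(883 + 38688275/136) = -1579*38808363/136 = -61278405177/136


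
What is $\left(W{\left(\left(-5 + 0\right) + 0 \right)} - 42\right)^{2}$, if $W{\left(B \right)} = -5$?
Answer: $2209$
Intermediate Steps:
$\left(W{\left(\left(-5 + 0\right) + 0 \right)} - 42\right)^{2} = \left(-5 - 42\right)^{2} = \left(-47\right)^{2} = 2209$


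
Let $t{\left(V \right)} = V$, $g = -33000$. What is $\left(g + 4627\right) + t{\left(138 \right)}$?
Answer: $-28235$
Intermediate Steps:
$\left(g + 4627\right) + t{\left(138 \right)} = \left(-33000 + 4627\right) + 138 = -28373 + 138 = -28235$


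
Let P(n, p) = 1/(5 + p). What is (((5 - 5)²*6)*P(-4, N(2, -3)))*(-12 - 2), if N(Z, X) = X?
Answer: 0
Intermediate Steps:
(((5 - 5)²*6)*P(-4, N(2, -3)))*(-12 - 2) = (((5 - 5)²*6)/(5 - 3))*(-12 - 2) = ((0²*6)/2)*(-14) = ((0*6)*(½))*(-14) = (0*(½))*(-14) = 0*(-14) = 0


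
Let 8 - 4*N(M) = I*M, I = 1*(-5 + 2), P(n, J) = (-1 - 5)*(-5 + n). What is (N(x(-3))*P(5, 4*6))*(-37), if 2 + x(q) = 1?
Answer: 0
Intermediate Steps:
P(n, J) = 30 - 6*n (P(n, J) = -6*(-5 + n) = 30 - 6*n)
x(q) = -1 (x(q) = -2 + 1 = -1)
I = -3 (I = 1*(-3) = -3)
N(M) = 2 + 3*M/4 (N(M) = 2 - (-3)*M/4 = 2 + 3*M/4)
(N(x(-3))*P(5, 4*6))*(-37) = ((2 + (¾)*(-1))*(30 - 6*5))*(-37) = ((2 - ¾)*(30 - 30))*(-37) = ((5/4)*0)*(-37) = 0*(-37) = 0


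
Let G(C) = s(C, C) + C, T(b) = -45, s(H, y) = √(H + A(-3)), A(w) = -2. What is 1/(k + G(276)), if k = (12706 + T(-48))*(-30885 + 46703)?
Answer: 100135987/20054431784928201 - √274/40108863569856402 ≈ 4.9932e-9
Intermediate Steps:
s(H, y) = √(-2 + H) (s(H, y) = √(H - 2) = √(-2 + H))
G(C) = C + √(-2 + C) (G(C) = √(-2 + C) + C = C + √(-2 + C))
k = 200271698 (k = (12706 - 45)*(-30885 + 46703) = 12661*15818 = 200271698)
1/(k + G(276)) = 1/(200271698 + (276 + √(-2 + 276))) = 1/(200271698 + (276 + √274)) = 1/(200271974 + √274)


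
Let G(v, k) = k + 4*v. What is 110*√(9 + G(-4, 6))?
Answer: 110*I ≈ 110.0*I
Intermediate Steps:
110*√(9 + G(-4, 6)) = 110*√(9 + (6 + 4*(-4))) = 110*√(9 + (6 - 16)) = 110*√(9 - 10) = 110*√(-1) = 110*I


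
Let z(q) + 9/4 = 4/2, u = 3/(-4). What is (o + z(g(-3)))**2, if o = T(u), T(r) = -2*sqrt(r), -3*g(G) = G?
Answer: -47/16 + I*sqrt(3)/2 ≈ -2.9375 + 0.86602*I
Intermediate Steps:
g(G) = -G/3
u = -3/4 (u = 3*(-1/4) = -3/4 ≈ -0.75000)
z(q) = -1/4 (z(q) = -9/4 + 4/2 = -9/4 + 4*(1/2) = -9/4 + 2 = -1/4)
o = -I*sqrt(3) ≈ -1.732*I
(o + z(g(-3)))**2 = (-I*sqrt(3) - 1/4)**2 = (-1/4 - I*sqrt(3))**2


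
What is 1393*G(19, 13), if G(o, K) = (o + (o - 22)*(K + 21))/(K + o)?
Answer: -115619/32 ≈ -3613.1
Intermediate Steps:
G(o, K) = (o + (-22 + o)*(21 + K))/(K + o)
1393*G(19, 13) = 1393*((-462 - 22*13 + 22*19 + 13*19)/(13 + 19)) = 1393*((-462 - 286 + 418 + 247)/32) = 1393*((1/32)*(-83)) = 1393*(-83/32) = -115619/32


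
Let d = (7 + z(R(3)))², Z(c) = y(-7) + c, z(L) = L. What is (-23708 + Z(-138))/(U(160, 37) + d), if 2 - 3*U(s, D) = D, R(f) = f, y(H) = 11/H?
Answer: -500799/1855 ≈ -269.97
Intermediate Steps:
U(s, D) = ⅔ - D/3
Z(c) = -11/7 + c (Z(c) = 11/(-7) + c = 11*(-⅐) + c = -11/7 + c)
d = 100 (d = (7 + 3)² = 10² = 100)
(-23708 + Z(-138))/(U(160, 37) + d) = (-23708 + (-11/7 - 138))/((⅔ - ⅓*37) + 100) = (-23708 - 977/7)/((⅔ - 37/3) + 100) = -166933/(7*(-35/3 + 100)) = -166933/(7*265/3) = -166933/7*3/265 = -500799/1855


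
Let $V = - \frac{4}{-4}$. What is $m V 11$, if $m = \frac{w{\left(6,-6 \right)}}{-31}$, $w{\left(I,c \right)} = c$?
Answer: $\frac{66}{31} \approx 2.129$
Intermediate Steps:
$V = 1$ ($V = \left(-4\right) \left(- \frac{1}{4}\right) = 1$)
$m = \frac{6}{31}$ ($m = - \frac{6}{-31} = \left(-6\right) \left(- \frac{1}{31}\right) = \frac{6}{31} \approx 0.19355$)
$m V 11 = \frac{6}{31} \cdot 1 \cdot 11 = \frac{6}{31} \cdot 11 = \frac{66}{31}$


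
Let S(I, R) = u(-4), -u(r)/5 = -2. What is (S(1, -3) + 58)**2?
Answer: 4624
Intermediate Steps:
u(r) = 10 (u(r) = -5*(-2) = 10)
S(I, R) = 10
(S(1, -3) + 58)**2 = (10 + 58)**2 = 68**2 = 4624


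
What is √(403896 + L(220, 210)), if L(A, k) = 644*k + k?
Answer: √539346 ≈ 734.40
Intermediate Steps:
L(A, k) = 645*k
√(403896 + L(220, 210)) = √(403896 + 645*210) = √(403896 + 135450) = √539346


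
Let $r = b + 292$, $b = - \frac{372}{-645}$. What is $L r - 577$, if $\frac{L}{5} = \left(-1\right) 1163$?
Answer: $- \frac{73182163}{43} \approx -1.7019 \cdot 10^{6}$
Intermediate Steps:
$b = \frac{124}{215}$ ($b = \left(-372\right) \left(- \frac{1}{645}\right) = \frac{124}{215} \approx 0.57674$)
$L = -5815$ ($L = 5 \left(\left(-1\right) 1163\right) = 5 \left(-1163\right) = -5815$)
$r = \frac{62904}{215}$ ($r = \frac{124}{215} + 292 = \frac{62904}{215} \approx 292.58$)
$L r - 577 = \left(-5815\right) \frac{62904}{215} - 577 = - \frac{73157352}{43} - 577 = - \frac{73182163}{43}$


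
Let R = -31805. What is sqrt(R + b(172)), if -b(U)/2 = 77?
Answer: 3*I*sqrt(3551) ≈ 178.77*I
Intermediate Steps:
b(U) = -154 (b(U) = -2*77 = -154)
sqrt(R + b(172)) = sqrt(-31805 - 154) = sqrt(-31959) = 3*I*sqrt(3551)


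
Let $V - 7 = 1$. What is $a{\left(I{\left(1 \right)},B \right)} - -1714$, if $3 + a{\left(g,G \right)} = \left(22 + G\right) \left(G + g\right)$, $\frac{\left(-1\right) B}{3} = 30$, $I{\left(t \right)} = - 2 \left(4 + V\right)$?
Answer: $9463$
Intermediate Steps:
$V = 8$ ($V = 7 + 1 = 8$)
$I{\left(t \right)} = -24$ ($I{\left(t \right)} = - 2 \left(4 + 8\right) = \left(-2\right) 12 = -24$)
$B = -90$ ($B = \left(-3\right) 30 = -90$)
$a{\left(g,G \right)} = -3 + \left(22 + G\right) \left(G + g\right)$
$a{\left(I{\left(1 \right)},B \right)} - -1714 = \left(-3 + \left(-90\right)^{2} + 22 \left(-90\right) + 22 \left(-24\right) - -2160\right) - -1714 = \left(-3 + 8100 - 1980 - 528 + 2160\right) + 1714 = 7749 + 1714 = 9463$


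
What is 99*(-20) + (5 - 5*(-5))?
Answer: -1950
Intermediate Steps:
99*(-20) + (5 - 5*(-5)) = -1980 + (5 + 25) = -1980 + 30 = -1950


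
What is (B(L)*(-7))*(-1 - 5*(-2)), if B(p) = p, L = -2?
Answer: 126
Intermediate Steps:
(B(L)*(-7))*(-1 - 5*(-2)) = (-2*(-7))*(-1 - 5*(-2)) = 14*(-1 + 10) = 14*9 = 126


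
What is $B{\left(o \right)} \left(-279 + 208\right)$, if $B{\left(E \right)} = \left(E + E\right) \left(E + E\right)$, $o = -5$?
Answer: $-7100$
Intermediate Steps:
$B{\left(E \right)} = 4 E^{2}$ ($B{\left(E \right)} = 2 E 2 E = 4 E^{2}$)
$B{\left(o \right)} \left(-279 + 208\right) = 4 \left(-5\right)^{2} \left(-279 + 208\right) = 4 \cdot 25 \left(-71\right) = 100 \left(-71\right) = -7100$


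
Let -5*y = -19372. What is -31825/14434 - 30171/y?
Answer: -1396977485/139807724 ≈ -9.9921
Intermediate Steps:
y = 19372/5 (y = -⅕*(-19372) = 19372/5 ≈ 3874.4)
-31825/14434 - 30171/y = -31825/14434 - 30171/19372/5 = -31825*1/14434 - 30171*5/19372 = -31825/14434 - 150855/19372 = -1396977485/139807724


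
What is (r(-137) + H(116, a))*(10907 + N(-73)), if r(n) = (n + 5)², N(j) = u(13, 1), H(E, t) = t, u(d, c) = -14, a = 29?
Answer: 190115529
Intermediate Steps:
N(j) = -14
r(n) = (5 + n)²
(r(-137) + H(116, a))*(10907 + N(-73)) = ((5 - 137)² + 29)*(10907 - 14) = ((-132)² + 29)*10893 = (17424 + 29)*10893 = 17453*10893 = 190115529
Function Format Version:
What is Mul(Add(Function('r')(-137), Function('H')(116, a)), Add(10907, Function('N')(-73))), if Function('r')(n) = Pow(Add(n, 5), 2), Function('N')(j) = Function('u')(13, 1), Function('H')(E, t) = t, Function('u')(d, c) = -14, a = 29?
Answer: 190115529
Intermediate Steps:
Function('N')(j) = -14
Function('r')(n) = Pow(Add(5, n), 2)
Mul(Add(Function('r')(-137), Function('H')(116, a)), Add(10907, Function('N')(-73))) = Mul(Add(Pow(Add(5, -137), 2), 29), Add(10907, -14)) = Mul(Add(Pow(-132, 2), 29), 10893) = Mul(Add(17424, 29), 10893) = Mul(17453, 10893) = 190115529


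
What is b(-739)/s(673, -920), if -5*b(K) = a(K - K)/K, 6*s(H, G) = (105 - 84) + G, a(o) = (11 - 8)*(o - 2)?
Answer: 36/3321805 ≈ 1.0837e-5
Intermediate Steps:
a(o) = -6 + 3*o (a(o) = 3*(-2 + o) = -6 + 3*o)
s(H, G) = 7/2 + G/6 (s(H, G) = ((105 - 84) + G)/6 = (21 + G)/6 = 7/2 + G/6)
b(K) = 6/(5*K) (b(K) = -(-6 + 3*(K - K))/(5*K) = -(-6 + 3*0)/(5*K) = -(-6 + 0)/(5*K) = -(-6)/(5*K) = 6/(5*K))
b(-739)/s(673, -920) = ((6/5)/(-739))/(7/2 + (1/6)*(-920)) = ((6/5)*(-1/739))/(7/2 - 460/3) = -6/(3695*(-899/6)) = -6/3695*(-6/899) = 36/3321805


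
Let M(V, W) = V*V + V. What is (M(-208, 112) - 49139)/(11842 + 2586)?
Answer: -6083/14428 ≈ -0.42161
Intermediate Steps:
M(V, W) = V + V² (M(V, W) = V² + V = V + V²)
(M(-208, 112) - 49139)/(11842 + 2586) = (-208*(1 - 208) - 49139)/(11842 + 2586) = (-208*(-207) - 49139)/14428 = (43056 - 49139)*(1/14428) = -6083*1/14428 = -6083/14428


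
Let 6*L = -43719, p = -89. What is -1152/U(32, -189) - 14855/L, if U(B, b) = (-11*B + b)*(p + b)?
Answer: 2225768242/1095875027 ≈ 2.0310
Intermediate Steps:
U(B, b) = (-89 + b)*(b - 11*B) (U(B, b) = (-11*B + b)*(-89 + b) = (b - 11*B)*(-89 + b) = (-89 + b)*(b - 11*B))
L = -14573/2 (L = (⅙)*(-43719) = -14573/2 ≈ -7286.5)
-1152/U(32, -189) - 14855/L = -1152/((-189)² - 89*(-189) + 979*32 - 11*32*(-189)) - 14855/(-14573/2) = -1152/(35721 + 16821 + 31328 + 66528) - 14855*(-2/14573) = -1152/150398 + 29710/14573 = -1152*1/150398 + 29710/14573 = -576/75199 + 29710/14573 = 2225768242/1095875027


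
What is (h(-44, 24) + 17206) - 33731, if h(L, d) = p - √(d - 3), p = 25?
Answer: -16500 - √21 ≈ -16505.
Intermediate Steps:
h(L, d) = 25 - √(-3 + d) (h(L, d) = 25 - √(d - 3) = 25 - √(-3 + d))
(h(-44, 24) + 17206) - 33731 = ((25 - √(-3 + 24)) + 17206) - 33731 = ((25 - √21) + 17206) - 33731 = (17231 - √21) - 33731 = -16500 - √21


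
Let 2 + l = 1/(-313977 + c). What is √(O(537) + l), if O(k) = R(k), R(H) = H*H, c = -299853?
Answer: √108653014370272470/613830 ≈ 537.00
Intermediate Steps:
l = -1227661/613830 (l = -2 + 1/(-313977 - 299853) = -2 + 1/(-613830) = -2 - 1/613830 = -1227661/613830 ≈ -2.0000)
R(H) = H²
O(k) = k²
√(O(537) + l) = √(537² - 1227661/613830) = √(288369 - 1227661/613830) = √(177008315609/613830) = √108653014370272470/613830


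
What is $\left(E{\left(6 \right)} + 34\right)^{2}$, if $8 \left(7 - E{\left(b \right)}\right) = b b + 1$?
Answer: $\frac{84681}{64} \approx 1323.1$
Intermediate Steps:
$E{\left(b \right)} = \frac{55}{8} - \frac{b^{2}}{8}$ ($E{\left(b \right)} = 7 - \frac{b b + 1}{8} = 7 - \frac{b^{2} + 1}{8} = 7 - \frac{1 + b^{2}}{8} = 7 - \left(\frac{1}{8} + \frac{b^{2}}{8}\right) = \frac{55}{8} - \frac{b^{2}}{8}$)
$\left(E{\left(6 \right)} + 34\right)^{2} = \left(\left(\frac{55}{8} - \frac{6^{2}}{8}\right) + 34\right)^{2} = \left(\left(\frac{55}{8} - \frac{9}{2}\right) + 34\right)^{2} = \left(\frac{19}{8} + 34\right)^{2} = \left(\frac{291}{8}\right)^{2} = \frac{84681}{64}$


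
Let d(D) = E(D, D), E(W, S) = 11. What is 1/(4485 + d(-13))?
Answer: 1/4496 ≈ 0.00022242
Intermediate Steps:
d(D) = 11
1/(4485 + d(-13)) = 1/(4485 + 11) = 1/4496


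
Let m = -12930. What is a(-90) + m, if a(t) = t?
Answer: -13020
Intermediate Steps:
a(-90) + m = -90 - 12930 = -13020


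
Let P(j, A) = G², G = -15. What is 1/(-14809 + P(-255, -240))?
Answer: -1/14584 ≈ -6.8568e-5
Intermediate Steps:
P(j, A) = 225 (P(j, A) = (-15)² = 225)
1/(-14809 + P(-255, -240)) = 1/(-14809 + 225) = 1/(-14584) = -1/14584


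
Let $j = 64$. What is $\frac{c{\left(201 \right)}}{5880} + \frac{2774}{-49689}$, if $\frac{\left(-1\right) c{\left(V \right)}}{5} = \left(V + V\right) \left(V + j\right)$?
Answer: $- \frac{882771899}{9739044} \approx -90.643$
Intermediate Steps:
$c{\left(V \right)} = - 10 V \left(64 + V\right)$ ($c{\left(V \right)} = - 5 \left(V + V\right) \left(V + 64\right) = - 5 \cdot 2 V \left(64 + V\right) = - 10 V \left(64 + V\right)$)
$\frac{c{\left(201 \right)}}{5880} + \frac{2774}{-49689} = \frac{\left(-10\right) 201 \left(64 + 201\right)}{5880} + \frac{2774}{-49689} = \left(-10\right) 201 \cdot 265 \cdot \frac{1}{5880} + 2774 \left(- \frac{1}{49689}\right) = \left(-532650\right) \frac{1}{5880} - \frac{2774}{49689} = - \frac{17755}{196} - \frac{2774}{49689} = - \frac{882771899}{9739044}$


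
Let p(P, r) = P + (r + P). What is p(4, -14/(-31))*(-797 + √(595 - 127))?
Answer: -208814/31 + 1572*√13/31 ≈ -6553.1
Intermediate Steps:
p(P, r) = r + 2*P (p(P, r) = P + (P + r) = r + 2*P)
p(4, -14/(-31))*(-797 + √(595 - 127)) = (-14/(-31) + 2*4)*(-797 + √(595 - 127)) = (-14*(-1/31) + 8)*(-797 + √468) = (14/31 + 8)*(-797 + 6*√13) = 262*(-797 + 6*√13)/31 = -208814/31 + 1572*√13/31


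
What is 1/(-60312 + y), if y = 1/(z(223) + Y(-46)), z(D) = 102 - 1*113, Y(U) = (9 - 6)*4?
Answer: -1/60311 ≈ -1.6581e-5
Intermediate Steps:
Y(U) = 12 (Y(U) = 3*4 = 12)
z(D) = -11 (z(D) = 102 - 113 = -11)
y = 1 (y = 1/(-11 + 12) = 1/1 = 1)
1/(-60312 + y) = 1/(-60312 + 1) = 1/(-60311) = -1/60311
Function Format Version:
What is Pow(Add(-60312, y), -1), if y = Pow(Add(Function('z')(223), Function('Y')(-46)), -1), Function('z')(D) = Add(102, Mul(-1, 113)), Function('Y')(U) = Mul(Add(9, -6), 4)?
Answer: Rational(-1, 60311) ≈ -1.6581e-5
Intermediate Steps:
Function('Y')(U) = 12 (Function('Y')(U) = Mul(3, 4) = 12)
Function('z')(D) = -11 (Function('z')(D) = Add(102, -113) = -11)
y = 1 (y = Pow(Add(-11, 12), -1) = Pow(1, -1) = 1)
Pow(Add(-60312, y), -1) = Pow(Add(-60312, 1), -1) = Pow(-60311, -1) = Rational(-1, 60311)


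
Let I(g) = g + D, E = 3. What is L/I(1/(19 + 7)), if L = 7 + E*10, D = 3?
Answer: 962/79 ≈ 12.177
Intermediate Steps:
I(g) = 3 + g (I(g) = g + 3 = 3 + g)
L = 37 (L = 7 + 3*10 = 7 + 30 = 37)
L/I(1/(19 + 7)) = 37/(3 + 1/(19 + 7)) = 37/(3 + 1/26) = 37/(79/26) = 37*(26/79) = 962/79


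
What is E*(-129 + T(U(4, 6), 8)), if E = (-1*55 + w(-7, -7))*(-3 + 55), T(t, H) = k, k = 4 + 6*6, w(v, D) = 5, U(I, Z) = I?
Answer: 231400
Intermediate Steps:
k = 40 (k = 4 + 36 = 40)
T(t, H) = 40
E = -2600 (E = (-1*55 + 5)*(-3 + 55) = (-55 + 5)*52 = -50*52 = -2600)
E*(-129 + T(U(4, 6), 8)) = -2600*(-129 + 40) = -2600*(-89) = 231400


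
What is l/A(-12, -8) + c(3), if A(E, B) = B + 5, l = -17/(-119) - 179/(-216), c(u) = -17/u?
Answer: -27173/4536 ≈ -5.9905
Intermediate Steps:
l = 1469/1512 (l = -17*(-1/119) - 179*(-1/216) = ⅐ + 179/216 = 1469/1512 ≈ 0.97156)
A(E, B) = 5 + B
l/A(-12, -8) + c(3) = 1469/(1512*(5 - 8)) - 17/3 = (1469/1512)/(-3) - 17*⅓ = (1469/1512)*(-⅓) - 17/3 = -1469/4536 - 17/3 = -27173/4536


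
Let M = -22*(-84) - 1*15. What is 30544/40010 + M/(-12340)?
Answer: 30357463/49372340 ≈ 0.61487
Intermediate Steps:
M = 1833 (M = 1848 - 15 = 1833)
30544/40010 + M/(-12340) = 30544/40010 + 1833/(-12340) = 30544*(1/40010) + 1833*(-1/12340) = 15272/20005 - 1833/12340 = 30357463/49372340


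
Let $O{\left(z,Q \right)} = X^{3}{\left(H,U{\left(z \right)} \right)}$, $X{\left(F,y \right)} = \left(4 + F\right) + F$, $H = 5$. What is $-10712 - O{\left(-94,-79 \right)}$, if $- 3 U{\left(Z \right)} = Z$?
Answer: $-13456$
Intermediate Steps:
$U{\left(Z \right)} = - \frac{Z}{3}$
$X{\left(F,y \right)} = 4 + 2 F$
$O{\left(z,Q \right)} = 2744$ ($O{\left(z,Q \right)} = \left(4 + 2 \cdot 5\right)^{3} = \left(4 + 10\right)^{3} = 14^{3} = 2744$)
$-10712 - O{\left(-94,-79 \right)} = -10712 - 2744 = -13456$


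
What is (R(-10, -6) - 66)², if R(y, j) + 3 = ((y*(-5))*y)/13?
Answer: 1951609/169 ≈ 11548.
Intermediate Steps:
R(y, j) = -3 - 5*y²/13 (R(y, j) = -3 + ((y*(-5))*y)/13 = -3 + ((-5*y)*y)*(1/13) = -3 - 5*y²*(1/13) = -3 - 5*y²/13)
(R(-10, -6) - 66)² = ((-3 - 5/13*(-10)²) - 66)² = ((-3 - 5/13*100) - 66)² = ((-3 - 500/13) - 66)² = (-539/13 - 66)² = (-1397/13)² = 1951609/169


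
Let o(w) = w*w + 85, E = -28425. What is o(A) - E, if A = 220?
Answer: 76910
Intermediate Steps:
o(w) = 85 + w² (o(w) = w² + 85 = 85 + w²)
o(A) - E = (85 + 220²) - 1*(-28425) = (85 + 48400) + 28425 = 48485 + 28425 = 76910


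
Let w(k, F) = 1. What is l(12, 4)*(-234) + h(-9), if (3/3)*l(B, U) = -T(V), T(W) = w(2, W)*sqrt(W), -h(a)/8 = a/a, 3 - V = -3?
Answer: -8 + 234*sqrt(6) ≈ 565.18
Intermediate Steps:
V = 6 (V = 3 - 1*(-3) = 3 + 3 = 6)
h(a) = -8 (h(a) = -8*a/a = -8*1 = -8)
T(W) = sqrt(W) (T(W) = 1*sqrt(W) = sqrt(W))
l(B, U) = -sqrt(6)
l(12, 4)*(-234) + h(-9) = -sqrt(6)*(-234) - 8 = 234*sqrt(6) - 8 = -8 + 234*sqrt(6)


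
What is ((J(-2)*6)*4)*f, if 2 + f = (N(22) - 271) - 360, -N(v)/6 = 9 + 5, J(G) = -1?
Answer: 17208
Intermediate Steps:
N(v) = -84 (N(v) = -6*(9 + 5) = -6*14 = -84)
f = -717 (f = -2 + ((-84 - 271) - 360) = -2 + (-355 - 360) = -2 - 715 = -717)
((J(-2)*6)*4)*f = (-1*6*4)*(-717) = -6*4*(-717) = -24*(-717) = 17208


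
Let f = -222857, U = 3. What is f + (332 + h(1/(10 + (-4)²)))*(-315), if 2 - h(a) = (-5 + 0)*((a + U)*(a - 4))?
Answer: -208957517/676 ≈ -3.0911e+5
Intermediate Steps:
h(a) = 2 + 5*(-4 + a)*(3 + a) (h(a) = 2 - (-5 + 0)*(a + 3)*(a - 4) = 2 - (-5)*(3 + a)*(-4 + a) = 2 - (-5)*(-4 + a)*(3 + a) = 2 + 5*(-4 + a)*(3 + a))
f + (332 + h(1/(10 + (-4)²)))*(-315) = -222857 + (332 + (-58 - 5/(10 + (-4)²) + 5*(1/(10 + (-4)²))²))*(-315) = -222857 + (332 + (-58 - 5/(10 + 16) + 5*(1/(10 + 16))²))*(-315) = -222857 + (332 + (-58 - 5/26 + 5*(1/26)²))*(-315) = -222857 + (332 + (-58 - 5*1/26 + 5*(1/26)²))*(-315) = -222857 + (332 + (-58 - 5/26 + 5*(1/676)))*(-315) = -222857 + (332 + (-58 - 5/26 + 5/676))*(-315) = -222857 + (332 - 39333/676)*(-315) = -222857 + (185099/676)*(-315) = -222857 - 58306185/676 = -208957517/676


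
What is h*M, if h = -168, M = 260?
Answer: -43680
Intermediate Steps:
h*M = -168*260 = -43680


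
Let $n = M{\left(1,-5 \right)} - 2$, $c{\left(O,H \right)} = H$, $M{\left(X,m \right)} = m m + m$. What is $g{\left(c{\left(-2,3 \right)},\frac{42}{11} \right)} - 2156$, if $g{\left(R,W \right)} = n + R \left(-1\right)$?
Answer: $-2141$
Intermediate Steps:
$M{\left(X,m \right)} = m + m^{2}$ ($M{\left(X,m \right)} = m^{2} + m = m + m^{2}$)
$n = 18$ ($n = - 5 \left(1 - 5\right) - 2 = \left(-5\right) \left(-4\right) - 2 = 20 - 2 = 18$)
$g{\left(R,W \right)} = 18 - R$ ($g{\left(R,W \right)} = 18 + R \left(-1\right) = 18 - R$)
$g{\left(c{\left(-2,3 \right)},\frac{42}{11} \right)} - 2156 = \left(18 - 3\right) - 2156 = 15 - 2156 = -2141$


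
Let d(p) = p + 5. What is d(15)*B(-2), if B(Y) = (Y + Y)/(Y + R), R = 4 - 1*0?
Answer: -40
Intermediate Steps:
d(p) = 5 + p
R = 4 (R = 4 + 0 = 4)
B(Y) = 2*Y/(4 + Y) (B(Y) = (Y + Y)/(Y + 4) = (2*Y)/(4 + Y) = 2*Y/(4 + Y))
d(15)*B(-2) = (5 + 15)*(2*(-2)/(4 - 2)) = 20*(2*(-2)/2) = 20*(2*(-2)*(½)) = 20*(-2) = -40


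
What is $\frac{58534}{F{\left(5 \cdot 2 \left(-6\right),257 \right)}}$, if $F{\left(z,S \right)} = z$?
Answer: $- \frac{29267}{30} \approx -975.57$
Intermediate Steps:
$\frac{58534}{F{\left(5 \cdot 2 \left(-6\right),257 \right)}} = \frac{58534}{5 \cdot 2 \left(-6\right)} = \frac{58534}{10 \left(-6\right)} = \frac{58534}{-60} = 58534 \left(- \frac{1}{60}\right) = - \frac{29267}{30}$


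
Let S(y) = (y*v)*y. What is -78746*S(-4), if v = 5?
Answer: -6299680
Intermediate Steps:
S(y) = 5*y² (S(y) = (y*5)*y = (5*y)*y = 5*y²)
-78746*S(-4) = -393730*(-4)² = -393730*16 = -78746*80 = -6299680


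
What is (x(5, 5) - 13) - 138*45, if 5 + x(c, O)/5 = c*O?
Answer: -6123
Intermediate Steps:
x(c, O) = -25 + 5*O*c (x(c, O) = -25 + 5*(c*O) = -25 + 5*(O*c) = -25 + 5*O*c)
(x(5, 5) - 13) - 138*45 = ((-25 + 5*5*5) - 13) - 138*45 = ((-25 + 125) - 13) - 6210 = (100 - 13) - 6210 = 87 - 6210 = -6123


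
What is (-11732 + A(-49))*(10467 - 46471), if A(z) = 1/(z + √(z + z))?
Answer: 21542381332/51 + 36004*I*√2/357 ≈ 4.224e+8 + 142.63*I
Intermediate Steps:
A(z) = 1/(z + √2*√z) (A(z) = 1/(z + √(2*z)) = 1/(z + √2*√z))
(-11732 + A(-49))*(10467 - 46471) = (-11732 + 1/(-49 + √2*√(-49)))*(10467 - 46471) = (-11732 + 1/(-49 + √2*(7*I)))*(-36004) = (-11732 + 1/(-49 + 7*I*√2))*(-36004) = 422398928 - 36004/(-49 + 7*I*√2)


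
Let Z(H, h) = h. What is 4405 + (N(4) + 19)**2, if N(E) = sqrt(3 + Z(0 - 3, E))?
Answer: 4773 + 38*sqrt(7) ≈ 4873.5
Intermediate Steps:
N(E) = sqrt(3 + E)
4405 + (N(4) + 19)**2 = 4405 + (sqrt(3 + 4) + 19)**2 = 4405 + (sqrt(7) + 19)**2 = 4405 + (19 + sqrt(7))**2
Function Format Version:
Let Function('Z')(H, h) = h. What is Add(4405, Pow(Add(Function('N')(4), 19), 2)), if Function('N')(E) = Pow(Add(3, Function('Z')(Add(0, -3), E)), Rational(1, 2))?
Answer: Add(4773, Mul(38, Pow(7, Rational(1, 2)))) ≈ 4873.5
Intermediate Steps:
Function('N')(E) = Pow(Add(3, E), Rational(1, 2))
Add(4405, Pow(Add(Function('N')(4), 19), 2)) = Add(4405, Pow(Add(Pow(Add(3, 4), Rational(1, 2)), 19), 2)) = Add(4405, Pow(Add(Pow(7, Rational(1, 2)), 19), 2)) = Add(4405, Pow(Add(19, Pow(7, Rational(1, 2))), 2))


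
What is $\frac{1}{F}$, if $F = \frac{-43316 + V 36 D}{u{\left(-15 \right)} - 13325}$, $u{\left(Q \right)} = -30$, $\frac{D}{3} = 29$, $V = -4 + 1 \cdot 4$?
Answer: $\frac{13355}{43316} \approx 0.30832$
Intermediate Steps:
$V = 0$ ($V = -4 + 4 = 0$)
$D = 87$ ($D = 3 \cdot 29 = 87$)
$F = \frac{43316}{13355}$ ($F = \frac{-43316 + 0 \cdot 36 \cdot 87}{-30 - 13325} = \frac{-43316 + 0 \cdot 87}{-13355} = \left(-43316 + 0\right) \left(- \frac{1}{13355}\right) = \left(-43316\right) \left(- \frac{1}{13355}\right) = \frac{43316}{13355} \approx 3.2434$)
$\frac{1}{F} = \frac{1}{\frac{43316}{13355}} = \frac{13355}{43316}$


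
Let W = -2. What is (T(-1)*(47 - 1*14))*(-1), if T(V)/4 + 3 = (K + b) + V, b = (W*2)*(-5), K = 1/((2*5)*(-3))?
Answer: -10538/5 ≈ -2107.6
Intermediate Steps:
K = -1/30 (K = 1/(10*(-3)) = 1/(-30) = -1/30 ≈ -0.033333)
b = 20 (b = -2*2*(-5) = -4*(-5) = 20)
T(V) = 1018/15 + 4*V (T(V) = -12 + 4*((-1/30 + 20) + V) = -12 + 4*(599/30 + V) = -12 + (1198/15 + 4*V) = 1018/15 + 4*V)
(T(-1)*(47 - 1*14))*(-1) = ((1018/15 + 4*(-1))*(47 - 1*14))*(-1) = ((1018/15 - 4)*(47 - 14))*(-1) = ((958/15)*33)*(-1) = (10538/5)*(-1) = -10538/5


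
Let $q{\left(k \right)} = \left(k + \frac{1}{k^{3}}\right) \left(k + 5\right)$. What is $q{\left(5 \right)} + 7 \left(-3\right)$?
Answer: $\frac{727}{25} \approx 29.08$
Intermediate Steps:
$q{\left(k \right)} = \left(5 + k\right) \left(k + \frac{1}{k^{3}}\right)$ ($q{\left(k \right)} = \left(k + \frac{1}{k^{3}}\right) \left(5 + k\right) = \left(5 + k\right) \left(k + \frac{1}{k^{3}}\right)$)
$q{\left(5 \right)} + 7 \left(-3\right) = \frac{5 + 5 + 5^{4} \left(5 + 5\right)}{125} + 7 \left(-3\right) = \frac{5 + 5 + 625 \cdot 10}{125} - 21 = \frac{5 + 5 + 6250}{125} - 21 = \frac{1}{125} \cdot 6260 - 21 = \frac{1252}{25} - 21 = \frac{727}{25}$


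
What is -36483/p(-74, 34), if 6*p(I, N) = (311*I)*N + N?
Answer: 12161/43469 ≈ 0.27976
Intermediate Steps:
p(I, N) = N/6 + 311*I*N/6 (p(I, N) = ((311*I)*N + N)/6 = (311*I*N + N)/6 = (N + 311*I*N)/6 = N/6 + 311*I*N/6)
-36483/p(-74, 34) = -36483*3/(17*(1 + 311*(-74))) = -36483*3/(17*(1 - 23014)) = -36483/((⅙)*34*(-23013)) = -36483/(-130407) = -36483*(-1/130407) = 12161/43469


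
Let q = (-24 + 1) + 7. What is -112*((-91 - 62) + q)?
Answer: 18928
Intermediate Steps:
q = -16 (q = -23 + 7 = -16)
-112*((-91 - 62) + q) = -112*((-91 - 62) - 16) = -112*(-153 - 16) = -112*(-169) = 18928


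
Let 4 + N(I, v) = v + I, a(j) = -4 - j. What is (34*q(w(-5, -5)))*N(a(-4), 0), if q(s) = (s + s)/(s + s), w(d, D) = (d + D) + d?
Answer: -136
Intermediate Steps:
w(d, D) = D + 2*d (w(d, D) = (D + d) + d = D + 2*d)
q(s) = 1 (q(s) = (2*s)/((2*s)) = (2*s)*(1/(2*s)) = 1)
N(I, v) = -4 + I + v (N(I, v) = -4 + (v + I) = -4 + (I + v) = -4 + I + v)
(34*q(w(-5, -5)))*N(a(-4), 0) = (34*1)*(-4 + (-4 - 1*(-4)) + 0) = 34*(-4 + (-4 + 4) + 0) = 34*(-4 + 0 + 0) = 34*(-4) = -136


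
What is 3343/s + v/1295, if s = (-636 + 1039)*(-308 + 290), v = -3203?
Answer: -27563747/9393930 ≈ -2.9342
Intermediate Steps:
s = -7254 (s = 403*(-18) = -7254)
3343/s + v/1295 = 3343/(-7254) - 3203/1295 = 3343*(-1/7254) - 3203*1/1295 = -3343/7254 - 3203/1295 = -27563747/9393930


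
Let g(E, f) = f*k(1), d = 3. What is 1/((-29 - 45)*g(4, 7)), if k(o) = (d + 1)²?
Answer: -1/8288 ≈ -0.00012066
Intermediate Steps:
k(o) = 16 (k(o) = (3 + 1)² = 4² = 16)
g(E, f) = 16*f (g(E, f) = f*16 = 16*f)
1/((-29 - 45)*g(4, 7)) = 1/((-29 - 45)*(16*7)) = 1/(-74*112) = 1/(-8288) = -1/8288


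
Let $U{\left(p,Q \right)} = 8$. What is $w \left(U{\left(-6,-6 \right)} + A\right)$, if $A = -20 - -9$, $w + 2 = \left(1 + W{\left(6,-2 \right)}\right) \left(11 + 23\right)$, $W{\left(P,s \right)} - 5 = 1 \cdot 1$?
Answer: $-708$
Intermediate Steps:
$W{\left(P,s \right)} = 6$ ($W{\left(P,s \right)} = 5 + 1 \cdot 1 = 5 + 1 = 6$)
$w = 236$ ($w = -2 + \left(1 + 6\right) \left(11 + 23\right) = -2 + 7 \cdot 34 = -2 + 238 = 236$)
$A = -11$ ($A = -20 + 9 = -11$)
$w \left(U{\left(-6,-6 \right)} + A\right) = 236 \left(8 - 11\right) = 236 \left(-3\right) = -708$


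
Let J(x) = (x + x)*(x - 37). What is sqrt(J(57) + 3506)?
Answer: sqrt(5786) ≈ 76.066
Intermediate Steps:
J(x) = 2*x*(-37 + x) (J(x) = (2*x)*(-37 + x) = 2*x*(-37 + x))
sqrt(J(57) + 3506) = sqrt(2*57*(-37 + 57) + 3506) = sqrt(2*57*20 + 3506) = sqrt(2280 + 3506) = sqrt(5786)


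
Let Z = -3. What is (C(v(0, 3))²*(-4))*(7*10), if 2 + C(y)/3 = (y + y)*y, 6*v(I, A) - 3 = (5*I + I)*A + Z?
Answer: -10080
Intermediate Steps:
v(I, A) = A*I (v(I, A) = ½ + ((5*I + I)*A - 3)/6 = ½ + ((6*I)*A - 3)/6 = ½ + (6*A*I - 3)/6 = ½ + (-3 + 6*A*I)/6 = ½ + (-½ + A*I) = A*I)
C(y) = -6 + 6*y² (C(y) = -6 + 3*((y + y)*y) = -6 + 3*((2*y)*y) = -6 + 3*(2*y²) = -6 + 6*y²)
(C(v(0, 3))²*(-4))*(7*10) = ((-6 + 6*(3*0)²)²*(-4))*(7*10) = ((-6 + 6*0²)²*(-4))*70 = ((-6 + 6*0)²*(-4))*70 = ((-6 + 0)²*(-4))*70 = ((-6)²*(-4))*70 = (36*(-4))*70 = -144*70 = -10080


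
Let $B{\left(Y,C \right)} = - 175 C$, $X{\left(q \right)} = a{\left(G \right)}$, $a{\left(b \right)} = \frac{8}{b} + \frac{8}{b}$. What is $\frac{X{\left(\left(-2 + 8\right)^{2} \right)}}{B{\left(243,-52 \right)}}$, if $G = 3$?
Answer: $\frac{4}{6825} \approx 0.00058608$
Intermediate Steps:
$a{\left(b \right)} = \frac{16}{b}$
$X{\left(q \right)} = \frac{16}{3}$
$\frac{X{\left(\left(-2 + 8\right)^{2} \right)}}{B{\left(243,-52 \right)}} = \frac{16}{3 \left(\left(-175\right) \left(-52\right)\right)} = \frac{16}{3 \cdot 9100} = \frac{16}{3} \cdot \frac{1}{9100} = \frac{4}{6825}$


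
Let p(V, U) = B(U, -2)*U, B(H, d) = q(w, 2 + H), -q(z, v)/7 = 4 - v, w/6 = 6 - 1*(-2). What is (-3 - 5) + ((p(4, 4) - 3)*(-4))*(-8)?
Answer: 1688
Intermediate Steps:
w = 48 (w = 6*(6 - 1*(-2)) = 6*(6 + 2) = 6*8 = 48)
q(z, v) = -28 + 7*v (q(z, v) = -7*(4 - v) = -28 + 7*v)
B(H, d) = -14 + 7*H (B(H, d) = -28 + 7*(2 + H) = -28 + (14 + 7*H) = -14 + 7*H)
p(V, U) = U*(-14 + 7*U) (p(V, U) = (-14 + 7*U)*U = U*(-14 + 7*U))
(-3 - 5) + ((p(4, 4) - 3)*(-4))*(-8) = (-3 - 5) + ((7*4*(-2 + 4) - 3)*(-4))*(-8) = -8 + ((7*4*2 - 3)*(-4))*(-8) = -8 + ((56 - 3)*(-4))*(-8) = -8 + (53*(-4))*(-8) = -8 - 212*(-8) = -8 + 1696 = 1688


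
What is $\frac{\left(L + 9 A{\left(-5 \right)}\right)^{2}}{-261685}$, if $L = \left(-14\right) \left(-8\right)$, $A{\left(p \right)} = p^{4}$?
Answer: $- \frac{32913169}{261685} \approx -125.77$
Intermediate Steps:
$L = 112$
$\frac{\left(L + 9 A{\left(-5 \right)}\right)^{2}}{-261685} = \frac{\left(112 + 9 \left(-5\right)^{4}\right)^{2}}{-261685} = \left(112 + 9 \cdot 625\right)^{2} \left(- \frac{1}{261685}\right) = \left(112 + 5625\right)^{2} \left(- \frac{1}{261685}\right) = 5737^{2} \left(- \frac{1}{261685}\right) = 32913169 \left(- \frac{1}{261685}\right) = - \frac{32913169}{261685}$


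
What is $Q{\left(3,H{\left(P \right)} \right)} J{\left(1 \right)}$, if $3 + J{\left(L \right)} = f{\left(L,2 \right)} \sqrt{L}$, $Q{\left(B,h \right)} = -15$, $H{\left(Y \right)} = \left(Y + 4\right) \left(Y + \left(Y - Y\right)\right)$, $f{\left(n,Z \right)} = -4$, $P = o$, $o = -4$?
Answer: $105$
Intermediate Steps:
$P = -4$
$H{\left(Y \right)} = Y \left(4 + Y\right)$ ($H{\left(Y \right)} = \left(4 + Y\right) \left(Y + 0\right) = \left(4 + Y\right) Y = Y \left(4 + Y\right)$)
$J{\left(L \right)} = -3 - 4 \sqrt{L}$
$Q{\left(3,H{\left(P \right)} \right)} J{\left(1 \right)} = - 15 \left(-3 - 4 \sqrt{1}\right) = - 15 \left(-3 - 4\right) = \left(-15\right) \left(-7\right) = 105$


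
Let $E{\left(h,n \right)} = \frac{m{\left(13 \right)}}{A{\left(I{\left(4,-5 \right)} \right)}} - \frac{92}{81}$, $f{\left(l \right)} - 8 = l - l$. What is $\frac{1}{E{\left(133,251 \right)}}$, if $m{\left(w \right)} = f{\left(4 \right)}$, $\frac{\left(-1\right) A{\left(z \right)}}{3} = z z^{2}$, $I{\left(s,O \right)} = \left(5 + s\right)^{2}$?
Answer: $- \frac{1594323}{1810844} \approx -0.88043$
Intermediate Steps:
$A{\left(z \right)} = - 3 z^{3}$ ($A{\left(z \right)} = - 3 z z^{2} = - 3 z^{3}$)
$f{\left(l \right)} = 8$ ($f{\left(l \right)} = 8 + \left(l - l\right) = 8 + 0 = 8$)
$m{\left(w \right)} = 8$
$E{\left(h,n \right)} = - \frac{1810844}{1594323}$ ($E{\left(h,n \right)} = \frac{8}{\left(-3\right) \left(\left(5 + 4\right)^{2}\right)^{3}} - \frac{92}{81} = \frac{8}{\left(-3\right) \left(9^{2}\right)^{3}} - \frac{92}{81} = \frac{8}{\left(-3\right) 81^{3}} - \frac{92}{81} = \frac{8}{\left(-3\right) 531441} - \frac{92}{81} = \frac{8}{-1594323} - \frac{92}{81} = 8 \left(- \frac{1}{1594323}\right) - \frac{92}{81} = - \frac{8}{1594323} - \frac{92}{81} = - \frac{1810844}{1594323}$)
$\frac{1}{E{\left(133,251 \right)}} = \frac{1}{- \frac{1810844}{1594323}} = - \frac{1594323}{1810844}$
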